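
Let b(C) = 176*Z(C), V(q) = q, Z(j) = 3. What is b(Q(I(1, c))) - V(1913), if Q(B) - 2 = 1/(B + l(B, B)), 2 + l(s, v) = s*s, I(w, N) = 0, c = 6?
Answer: -1385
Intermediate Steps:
l(s, v) = -2 + s² (l(s, v) = -2 + s*s = -2 + s²)
Q(B) = 2 + 1/(-2 + B + B²) (Q(B) = 2 + 1/(B + (-2 + B²)) = 2 + 1/(-2 + B + B²))
b(C) = 528 (b(C) = 176*3 = 528)
b(Q(I(1, c))) - V(1913) = 528 - 1*1913 = 528 - 1913 = -1385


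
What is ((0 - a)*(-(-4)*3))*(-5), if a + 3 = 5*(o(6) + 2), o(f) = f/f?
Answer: 720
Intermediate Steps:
o(f) = 1
a = 12 (a = -3 + 5*(1 + 2) = -3 + 5*3 = -3 + 15 = 12)
((0 - a)*(-(-4)*3))*(-5) = ((0 - 1*12)*(-(-4)*3))*(-5) = ((0 - 12)*(-1*(-12)))*(-5) = -12*12*(-5) = -144*(-5) = 720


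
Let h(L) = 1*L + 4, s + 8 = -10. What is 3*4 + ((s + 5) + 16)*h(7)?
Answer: 45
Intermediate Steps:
s = -18 (s = -8 - 10 = -18)
h(L) = 4 + L (h(L) = L + 4 = 4 + L)
3*4 + ((s + 5) + 16)*h(7) = 3*4 + ((-18 + 5) + 16)*(4 + 7) = 12 + (-13 + 16)*11 = 12 + 3*11 = 12 + 33 = 45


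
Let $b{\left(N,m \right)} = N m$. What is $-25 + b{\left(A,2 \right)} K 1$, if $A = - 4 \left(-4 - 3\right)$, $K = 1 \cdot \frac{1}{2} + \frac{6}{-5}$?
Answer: $- \frac{321}{5} \approx -64.2$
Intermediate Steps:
$K = - \frac{7}{10}$ ($K = 1 \cdot \frac{1}{2} + 6 \left(- \frac{1}{5}\right) = \frac{1}{2} - \frac{6}{5} = - \frac{7}{10} \approx -0.7$)
$A = 28$ ($A = \left(-4\right) \left(-7\right) = 28$)
$-25 + b{\left(A,2 \right)} K 1 = -25 + 28 \cdot 2 \left(\left(- \frac{7}{10}\right) 1\right) = -25 + 56 \left(- \frac{7}{10}\right) = -25 - \frac{196}{5} = - \frac{321}{5}$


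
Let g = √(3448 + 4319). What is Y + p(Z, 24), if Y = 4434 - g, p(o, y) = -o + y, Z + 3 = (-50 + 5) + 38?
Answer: 4468 - 3*√863 ≈ 4379.9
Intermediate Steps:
g = 3*√863 (g = √7767 = 3*√863 ≈ 88.131)
Z = -10 (Z = -3 + ((-50 + 5) + 38) = -3 + (-45 + 38) = -3 - 7 = -10)
p(o, y) = y - o
Y = 4434 - 3*√863 ≈ 4345.9
Y + p(Z, 24) = (4434 - 3*√863) + (24 - 1*(-10)) = (4434 - 3*√863) + (24 + 10) = (4434 - 3*√863) + 34 = 4468 - 3*√863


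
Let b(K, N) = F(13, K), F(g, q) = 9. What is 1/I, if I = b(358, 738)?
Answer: 1/9 ≈ 0.11111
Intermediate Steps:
b(K, N) = 9
I = 9
1/I = 1/9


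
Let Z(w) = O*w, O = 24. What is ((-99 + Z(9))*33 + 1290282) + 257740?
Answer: 1551883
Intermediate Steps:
Z(w) = 24*w
((-99 + Z(9))*33 + 1290282) + 257740 = ((-99 + 24*9)*33 + 1290282) + 257740 = ((-99 + 216)*33 + 1290282) + 257740 = (117*33 + 1290282) + 257740 = (3861 + 1290282) + 257740 = 1294143 + 257740 = 1551883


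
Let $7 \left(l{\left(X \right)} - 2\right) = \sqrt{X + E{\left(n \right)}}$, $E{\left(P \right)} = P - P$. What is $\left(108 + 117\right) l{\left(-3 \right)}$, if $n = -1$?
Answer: $450 + \frac{225 i \sqrt{3}}{7} \approx 450.0 + 55.673 i$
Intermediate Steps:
$E{\left(P \right)} = 0$
$l{\left(X \right)} = 2 + \frac{\sqrt{X}}{7}$ ($l{\left(X \right)} = 2 + \frac{\sqrt{X + 0}}{7} = 2 + \frac{\sqrt{X}}{7}$)
$\left(108 + 117\right) l{\left(-3 \right)} = \left(108 + 117\right) \left(2 + \frac{\sqrt{-3}}{7}\right) = 225 \left(2 + \frac{i \sqrt{3}}{7}\right) = 450 + \frac{225 i \sqrt{3}}{7}$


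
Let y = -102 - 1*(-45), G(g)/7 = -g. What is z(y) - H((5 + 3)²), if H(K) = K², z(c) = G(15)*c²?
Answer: -345241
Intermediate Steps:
G(g) = -7*g (G(g) = 7*(-g) = -7*g)
y = -57 (y = -102 + 45 = -57)
z(c) = -105*c² (z(c) = (-7*15)*c² = -105*c²)
z(y) - H((5 + 3)²) = -105*(-57)² - ((5 + 3)²)² = -105*3249 - (8²)² = -341145 - 1*64² = -341145 - 1*4096 = -341145 - 4096 = -345241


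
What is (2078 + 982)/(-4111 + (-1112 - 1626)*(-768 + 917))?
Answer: -3060/412073 ≈ -0.0074259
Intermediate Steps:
(2078 + 982)/(-4111 + (-1112 - 1626)*(-768 + 917)) = 3060/(-4111 - 2738*149) = 3060/(-4111 - 407962) = 3060/(-412073) = 3060*(-1/412073) = -3060/412073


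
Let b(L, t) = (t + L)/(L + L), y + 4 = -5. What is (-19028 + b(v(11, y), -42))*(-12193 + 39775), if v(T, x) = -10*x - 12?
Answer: -6822711102/13 ≈ -5.2482e+8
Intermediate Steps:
y = -9 (y = -4 - 5 = -9)
v(T, x) = -12 - 10*x
b(L, t) = (L + t)/(2*L) (b(L, t) = (L + t)/((2*L)) = (L + t)*(1/(2*L)) = (L + t)/(2*L))
(-19028 + b(v(11, y), -42))*(-12193 + 39775) = (-19028 + ((-12 - 10*(-9)) - 42)/(2*(-12 - 10*(-9))))*(-12193 + 39775) = (-19028 + ((-12 + 90) - 42)/(2*(-12 + 90)))*27582 = (-19028 + (½)*(78 - 42)/78)*27582 = (-19028 + (½)*(1/78)*36)*27582 = (-19028 + 3/13)*27582 = -247361/13*27582 = -6822711102/13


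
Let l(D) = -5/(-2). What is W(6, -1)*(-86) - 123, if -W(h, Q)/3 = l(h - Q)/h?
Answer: -31/2 ≈ -15.500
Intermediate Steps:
l(D) = 5/2 (l(D) = -5*(-1/2) = 5/2)
W(h, Q) = -15/(2*h)
W(6, -1)*(-86) - 123 = -15/2/6*(-86) - 123 = -15/2*1/6*(-86) - 123 = -5/4*(-86) - 123 = 215/2 - 123 = -31/2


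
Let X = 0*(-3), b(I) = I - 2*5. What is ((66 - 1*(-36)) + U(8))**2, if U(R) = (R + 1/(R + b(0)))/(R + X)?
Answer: 2712609/256 ≈ 10596.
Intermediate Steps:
b(I) = -10 + I (b(I) = I - 10 = -10 + I)
X = 0
U(R) = (R + 1/(-10 + R))/R (U(R) = (R + 1/(R + (-10 + 0)))/(R + 0) = (R + 1/(R - 10))/R = (R + 1/(-10 + R))/R)
((66 - 1*(-36)) + U(8))**2 = ((66 - 1*(-36)) + (1 + 8**2 - 10*8)/(8*(-10 + 8)))**2 = ((66 + 36) + (1/8)*(1 + 64 - 80)/(-2))**2 = (102 + (1/8)*(-1/2)*(-15))**2 = (102 + 15/16)**2 = (1647/16)**2 = 2712609/256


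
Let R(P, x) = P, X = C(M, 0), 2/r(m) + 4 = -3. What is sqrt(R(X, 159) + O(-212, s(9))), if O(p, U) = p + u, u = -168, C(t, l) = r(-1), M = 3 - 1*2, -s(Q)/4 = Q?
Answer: 11*I*sqrt(154)/7 ≈ 19.501*I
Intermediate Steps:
r(m) = -2/7 (r(m) = 2/(-4 - 3) = 2/(-7) = 2*(-1/7) = -2/7)
s(Q) = -4*Q
M = 1 (M = 3 - 2 = 1)
C(t, l) = -2/7
X = -2/7 ≈ -0.28571
O(p, U) = -168 + p (O(p, U) = p - 168 = -168 + p)
sqrt(R(X, 159) + O(-212, s(9))) = sqrt(-2/7 + (-168 - 212)) = sqrt(-2/7 - 380) = sqrt(-2662/7) = 11*I*sqrt(154)/7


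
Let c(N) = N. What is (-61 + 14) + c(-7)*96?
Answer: -719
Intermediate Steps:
(-61 + 14) + c(-7)*96 = (-61 + 14) - 7*96 = -47 - 672 = -719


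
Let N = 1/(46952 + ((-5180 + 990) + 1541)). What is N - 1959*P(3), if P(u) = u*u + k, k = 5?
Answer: -1215054077/44303 ≈ -27426.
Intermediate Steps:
P(u) = 5 + u² (P(u) = u*u + 5 = u² + 5 = 5 + u²)
N = 1/44303 (N = 1/(46952 + (-4190 + 1541)) = 1/(46952 - 2649) = 1/44303 ≈ 2.2572e-5)
N - 1959*P(3) = 1/44303 - 1959*(5 + 3²) = 1/44303 - 1959*(5 + 9) = 1/44303 - 1959*14 = 1/44303 - 1*27426 = 1/44303 - 27426 = -1215054077/44303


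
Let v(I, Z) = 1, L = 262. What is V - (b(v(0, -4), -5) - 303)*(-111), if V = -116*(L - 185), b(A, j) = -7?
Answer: -43342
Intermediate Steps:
V = -8932 (V = -116*(262 - 185) = -116*77 = -8932)
V - (b(v(0, -4), -5) - 303)*(-111) = -8932 - (-7 - 303)*(-111) = -8932 - (-310)*(-111) = -8932 - 1*34410 = -8932 - 34410 = -43342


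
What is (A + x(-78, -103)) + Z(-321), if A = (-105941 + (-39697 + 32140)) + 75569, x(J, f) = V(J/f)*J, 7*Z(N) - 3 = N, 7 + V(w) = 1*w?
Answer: -27028485/721 ≈ -37488.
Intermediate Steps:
V(w) = -7 + w (V(w) = -7 + 1*w = -7 + w)
Z(N) = 3/7 + N/7
x(J, f) = J*(-7 + J/f) (x(J, f) = (-7 + J/f)*J = J*(-7 + J/f))
A = -37929 (A = (-105941 - 7557) + 75569 = -113498 + 75569 = -37929)
(A + x(-78, -103)) + Z(-321) = (-37929 - 78*(-78 - 7*(-103))/(-103)) + (3/7 + (1/7)*(-321)) = (-37929 - 78*(-1/103)*(-78 + 721)) + (3/7 - 321/7) = (-37929 - 78*(-1/103)*643) - 318/7 = (-37929 + 50154/103) - 318/7 = -3856533/103 - 318/7 = -27028485/721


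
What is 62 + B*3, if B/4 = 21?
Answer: 314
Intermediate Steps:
B = 84 (B = 4*21 = 84)
62 + B*3 = 62 + 84*3 = 62 + 252 = 314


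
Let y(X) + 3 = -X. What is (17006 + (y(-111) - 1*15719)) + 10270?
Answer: 11665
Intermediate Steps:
y(X) = -3 - X
(17006 + (y(-111) - 1*15719)) + 10270 = (17006 + ((-3 - 1*(-111)) - 1*15719)) + 10270 = (17006 + ((-3 + 111) - 15719)) + 10270 = (17006 + (108 - 15719)) + 10270 = (17006 - 15611) + 10270 = 1395 + 10270 = 11665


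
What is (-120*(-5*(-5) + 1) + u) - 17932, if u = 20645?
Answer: -407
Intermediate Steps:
(-120*(-5*(-5) + 1) + u) - 17932 = (-120*(-5*(-5) + 1) + 20645) - 17932 = (-120*(25 + 1) + 20645) - 17932 = (-120*26 + 20645) - 17932 = (-3120 + 20645) - 17932 = 17525 - 17932 = -407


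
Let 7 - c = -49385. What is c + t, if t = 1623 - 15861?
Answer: 35154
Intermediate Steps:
c = 49392 (c = 7 - 1*(-49385) = 7 + 49385 = 49392)
t = -14238
c + t = 49392 - 14238 = 35154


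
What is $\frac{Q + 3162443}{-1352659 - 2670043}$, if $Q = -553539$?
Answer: $- \frac{1304452}{2011351} \approx -0.64855$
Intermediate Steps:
$\frac{Q + 3162443}{-1352659 - 2670043} = \frac{-553539 + 3162443}{-1352659 - 2670043} = \frac{2608904}{-4022702} = 2608904 \left(- \frac{1}{4022702}\right) = - \frac{1304452}{2011351}$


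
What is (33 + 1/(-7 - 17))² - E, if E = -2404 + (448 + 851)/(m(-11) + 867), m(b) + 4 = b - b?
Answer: 1734214031/497088 ≈ 3488.7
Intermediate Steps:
m(b) = -4 (m(b) = -4 + (b - b) = -4 + 0 = -4)
E = -2073353/863 (E = -2404 + (448 + 851)/(-4 + 867) = -2404 + 1299/863 = -2073353/863 ≈ -2402.5)
(33 + 1/(-7 - 17))² - E = (33 + 1/(-7 - 17))² - 1*(-2073353/863) = (33 + 1/(-24))² + 2073353/863 = (33 - 1/24)² + 2073353/863 = (791/24)² + 2073353/863 = 625681/576 + 2073353/863 = 1734214031/497088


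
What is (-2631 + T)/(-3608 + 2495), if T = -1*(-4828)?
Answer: -2197/1113 ≈ -1.9739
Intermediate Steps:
T = 4828
(-2631 + T)/(-3608 + 2495) = (-2631 + 4828)/(-3608 + 2495) = 2197/(-1113) = 2197*(-1/1113) = -2197/1113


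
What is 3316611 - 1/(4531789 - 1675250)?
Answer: 9474028669328/2856539 ≈ 3.3166e+6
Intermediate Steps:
3316611 - 1/(4531789 - 1675250) = 3316611 - 1/2856539 = 9474028669328/2856539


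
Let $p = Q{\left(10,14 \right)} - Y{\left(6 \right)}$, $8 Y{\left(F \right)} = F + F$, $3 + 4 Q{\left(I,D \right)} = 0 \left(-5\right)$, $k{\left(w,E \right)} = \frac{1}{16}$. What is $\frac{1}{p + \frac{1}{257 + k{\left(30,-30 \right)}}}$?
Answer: $- \frac{16452}{36953} \approx -0.44521$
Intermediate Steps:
$k{\left(w,E \right)} = \frac{1}{16}$
$Q{\left(I,D \right)} = - \frac{3}{4}$ ($Q{\left(I,D \right)} = - \frac{3}{4} + \frac{0 \left(-5\right)}{4} = - \frac{3}{4} + \frac{1}{4} \cdot 0 = - \frac{3}{4} + 0 = - \frac{3}{4}$)
$Y{\left(F \right)} = \frac{F}{4}$ ($Y{\left(F \right)} = \frac{F + F}{8} = \frac{2 F}{8} = \frac{F}{4}$)
$p = - \frac{9}{4}$ ($p = - \frac{3}{4} - \frac{1}{4} \cdot 6 = - \frac{3}{4} - \frac{3}{2} = - \frac{9}{4} \approx -2.25$)
$\frac{1}{p + \frac{1}{257 + k{\left(30,-30 \right)}}} = \frac{1}{- \frac{9}{4} + \frac{1}{257 + \frac{1}{16}}} = \frac{1}{- \frac{9}{4} + \frac{1}{\frac{4113}{16}}} = \frac{1}{- \frac{9}{4} + \frac{16}{4113}} = \frac{1}{- \frac{36953}{16452}} = - \frac{16452}{36953}$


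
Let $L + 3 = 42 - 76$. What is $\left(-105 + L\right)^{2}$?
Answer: $20164$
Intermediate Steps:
$L = -37$ ($L = -3 + \left(42 - 76\right) = -3 - 34 = -37$)
$\left(-105 + L\right)^{2} = \left(-105 - 37\right)^{2} = \left(-142\right)^{2} = 20164$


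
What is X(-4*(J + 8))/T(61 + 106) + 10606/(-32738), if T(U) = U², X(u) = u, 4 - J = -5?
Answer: -149008459/456515041 ≈ -0.32640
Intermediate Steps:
J = 9 (J = 4 - 1*(-5) = 4 + 5 = 9)
X(-4*(J + 8))/T(61 + 106) + 10606/(-32738) = (-4*(9 + 8))/((61 + 106)²) + 10606/(-32738) = (-4*17)/(167²) + 10606*(-1/32738) = -68/27889 - 5303/16369 = -149008459/456515041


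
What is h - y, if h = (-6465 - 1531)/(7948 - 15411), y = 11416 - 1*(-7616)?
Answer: -142027820/7463 ≈ -19031.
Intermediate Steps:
y = 19032 (y = 11416 + 7616 = 19032)
h = 7996/7463 (h = -7996/(-7463) = -7996*(-1/7463) = 7996/7463 ≈ 1.0714)
h - y = 7996/7463 - 1*19032 = 7996/7463 - 19032 = -142027820/7463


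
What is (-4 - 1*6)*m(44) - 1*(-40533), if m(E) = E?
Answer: 40093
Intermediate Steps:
(-4 - 1*6)*m(44) - 1*(-40533) = (-4 - 1*6)*44 - 1*(-40533) = (-4 - 6)*44 + 40533 = -10*44 + 40533 = -440 + 40533 = 40093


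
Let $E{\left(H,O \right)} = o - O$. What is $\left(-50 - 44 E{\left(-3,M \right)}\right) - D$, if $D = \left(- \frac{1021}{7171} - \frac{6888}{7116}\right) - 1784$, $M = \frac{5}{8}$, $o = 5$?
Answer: $\frac{13119601663}{8504806} \approx 1542.6$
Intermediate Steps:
$M = \frac{5}{8}$ ($M = 5 \cdot \frac{1}{8} = \frac{5}{8} \approx 0.625$)
$E{\left(H,O \right)} = 5 - O$
$D = - \frac{7591008559}{4252403}$ ($D = \left(\left(-1021\right) \frac{1}{7171} - \frac{574}{593}\right) - 1784 = \left(- \frac{1021}{7171} - \frac{574}{593}\right) - 1784 = - \frac{4721607}{4252403} - 1784 = - \frac{7591008559}{4252403} \approx -1785.1$)
$\left(-50 - 44 E{\left(-3,M \right)}\right) - D = \left(-50 - 44 \left(5 - \frac{5}{8}\right)\right) - - \frac{7591008559}{4252403} = \left(-50 - 44 \left(5 - \frac{5}{8}\right)\right) + \frac{7591008559}{4252403} = \left(-50 - \frac{385}{2}\right) + \frac{7591008559}{4252403} = - \frac{485}{2} + \frac{7591008559}{4252403} = \frac{13119601663}{8504806}$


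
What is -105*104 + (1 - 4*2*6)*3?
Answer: -11061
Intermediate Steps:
-105*104 + (1 - 4*2*6)*3 = -10920 + (1 - 8*6)*3 = -10920 + (1 - 48)*3 = -10920 - 47*3 = -10920 - 141 = -11061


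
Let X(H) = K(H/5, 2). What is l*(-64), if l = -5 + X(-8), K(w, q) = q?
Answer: 192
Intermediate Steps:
X(H) = 2
l = -3 (l = -5 + 2 = -3)
l*(-64) = -3*(-64) = 192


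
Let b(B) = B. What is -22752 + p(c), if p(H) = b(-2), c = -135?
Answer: -22754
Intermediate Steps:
p(H) = -2
-22752 + p(c) = -22752 - 2 = -22754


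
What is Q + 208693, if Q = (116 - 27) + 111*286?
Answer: 240528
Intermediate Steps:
Q = 31835 (Q = 89 + 31746 = 31835)
Q + 208693 = 31835 + 208693 = 240528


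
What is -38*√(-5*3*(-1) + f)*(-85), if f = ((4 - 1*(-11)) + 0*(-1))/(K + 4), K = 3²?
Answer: 3230*√2730/13 ≈ 12982.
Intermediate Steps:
K = 9
f = 15/13 (f = ((4 - 1*(-11)) + 0*(-1))/(9 + 4) = ((4 + 11) + 0)/13 = (15 + 0)*(1/13) = 15*(1/13) = 15/13 ≈ 1.1538)
-38*√(-5*3*(-1) + f)*(-85) = -38*√(-5*3*(-1) + 15/13)*(-85) = -38*√(-15*(-1) + 15/13)*(-85) = -38*√(15 + 15/13)*(-85) = -38*√2730/13*(-85) = 3230*√2730/13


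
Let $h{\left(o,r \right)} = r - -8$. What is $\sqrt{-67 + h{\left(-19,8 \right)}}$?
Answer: $i \sqrt{51} \approx 7.1414 i$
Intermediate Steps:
$h{\left(o,r \right)} = 8 + r$ ($h{\left(o,r \right)} = r + 8 = 8 + r$)
$\sqrt{-67 + h{\left(-19,8 \right)}} = \sqrt{-67 + \left(8 + 8\right)} = \sqrt{-67 + 16} = \sqrt{-51} = i \sqrt{51}$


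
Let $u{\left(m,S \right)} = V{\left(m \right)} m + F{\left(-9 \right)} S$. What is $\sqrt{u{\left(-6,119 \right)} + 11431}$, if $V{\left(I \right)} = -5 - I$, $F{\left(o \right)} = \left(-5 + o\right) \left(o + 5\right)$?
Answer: $\sqrt{18089} \approx 134.5$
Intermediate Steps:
$F{\left(o \right)} = \left(-5 + o\right) \left(5 + o\right)$
$u{\left(m,S \right)} = 56 S + m \left(-5 - m\right)$ ($u{\left(m,S \right)} = \left(-5 - m\right) m + \left(-25 + \left(-9\right)^{2}\right) S = m \left(-5 - m\right) + \left(-25 + 81\right) S = m \left(-5 - m\right) + 56 S = 56 S + m \left(-5 - m\right)$)
$\sqrt{u{\left(-6,119 \right)} + 11431} = \sqrt{\left(56 \cdot 119 - - 6 \left(5 - 6\right)\right) + 11431} = \sqrt{\left(6664 - \left(-6\right) \left(-1\right)\right) + 11431} = \sqrt{\left(6664 - 6\right) + 11431} = \sqrt{6658 + 11431} = \sqrt{18089}$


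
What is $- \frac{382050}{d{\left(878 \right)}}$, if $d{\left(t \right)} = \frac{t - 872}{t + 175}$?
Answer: $-67049775$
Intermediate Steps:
$d{\left(t \right)} = \frac{-872 + t}{175 + t}$
$- \frac{382050}{d{\left(878 \right)}} = - \frac{382050}{\frac{1}{175 + 878} \left(-872 + 878\right)} = - \frac{382050}{\frac{1}{1053} \cdot 6} = - \frac{382050}{\frac{2}{351}} = \left(-382050\right) \frac{351}{2} = -67049775$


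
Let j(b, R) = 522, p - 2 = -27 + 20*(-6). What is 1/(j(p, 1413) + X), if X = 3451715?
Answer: 1/3452237 ≈ 2.8967e-7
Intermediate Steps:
p = -145 (p = 2 + (-27 + 20*(-6)) = 2 + (-27 - 120) = 2 - 147 = -145)
1/(j(p, 1413) + X) = 1/(522 + 3451715) = 1/3452237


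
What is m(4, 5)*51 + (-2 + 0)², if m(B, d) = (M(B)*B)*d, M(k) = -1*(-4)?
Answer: 4084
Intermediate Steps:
M(k) = 4
m(B, d) = 4*B*d (m(B, d) = (4*B)*d = 4*B*d)
m(4, 5)*51 + (-2 + 0)² = (4*4*5)*51 + (-2 + 0)² = 80*51 + (-2)² = 4080 + 4 = 4084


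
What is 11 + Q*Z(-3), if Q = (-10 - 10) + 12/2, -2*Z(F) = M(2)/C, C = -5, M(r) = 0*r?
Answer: 11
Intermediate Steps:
M(r) = 0
Z(F) = 0 (Z(F) = -0/(-5) = -0*(-1)/5 = -1/2*0 = 0)
Q = -14 (Q = -20 + 12*(1/2) = -20 + 6 = -14)
11 + Q*Z(-3) = 11 - 14*0 = 11 + 0 = 11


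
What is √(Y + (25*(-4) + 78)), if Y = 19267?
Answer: √19245 ≈ 138.73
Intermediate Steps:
√(Y + (25*(-4) + 78)) = √(19267 + (25*(-4) + 78)) = √(19267 + (-100 + 78)) = √(19267 - 22) = √19245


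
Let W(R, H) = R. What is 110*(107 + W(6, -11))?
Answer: 12430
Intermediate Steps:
110*(107 + W(6, -11)) = 110*(107 + 6) = 110*113 = 12430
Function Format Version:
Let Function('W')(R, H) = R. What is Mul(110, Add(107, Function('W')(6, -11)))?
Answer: 12430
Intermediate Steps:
Mul(110, Add(107, Function('W')(6, -11))) = Mul(110, Add(107, 6)) = Mul(110, 113) = 12430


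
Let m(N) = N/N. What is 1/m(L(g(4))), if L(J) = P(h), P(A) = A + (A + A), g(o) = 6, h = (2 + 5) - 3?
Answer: 1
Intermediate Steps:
h = 4 (h = 7 - 3 = 4)
P(A) = 3*A (P(A) = A + 2*A = 3*A)
L(J) = 12 (L(J) = 3*4 = 12)
m(N) = 1
1/m(L(g(4))) = 1/1 = 1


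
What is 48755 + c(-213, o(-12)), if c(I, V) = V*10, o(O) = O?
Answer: 48635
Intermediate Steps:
c(I, V) = 10*V
48755 + c(-213, o(-12)) = 48755 + 10*(-12) = 48755 - 120 = 48635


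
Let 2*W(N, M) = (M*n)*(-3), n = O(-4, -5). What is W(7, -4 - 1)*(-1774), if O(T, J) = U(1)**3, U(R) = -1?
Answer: 13305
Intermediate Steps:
O(T, J) = -1 (O(T, J) = (-1)**3 = -1)
n = -1
W(N, M) = 3*M/2 (W(N, M) = ((M*(-1))*(-3))/2 = (-M*(-3))/2 = (3*M)/2 = 3*M/2)
W(7, -4 - 1)*(-1774) = (3*(-4 - 1)/2)*(-1774) = ((3/2)*(-5))*(-1774) = -15/2*(-1774) = 13305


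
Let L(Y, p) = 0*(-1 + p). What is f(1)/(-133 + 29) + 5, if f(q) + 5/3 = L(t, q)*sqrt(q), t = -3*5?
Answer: 1565/312 ≈ 5.0160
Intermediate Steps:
t = -15
L(Y, p) = 0
f(q) = -5/3 (f(q) = -5/3 + 0*sqrt(q) = -5/3 + 0 = -5/3)
f(1)/(-133 + 29) + 5 = -5/3/(-133 + 29) + 5 = -5/3/(-104) + 5 = -1/104*(-5/3) + 5 = 5/312 + 5 = 1565/312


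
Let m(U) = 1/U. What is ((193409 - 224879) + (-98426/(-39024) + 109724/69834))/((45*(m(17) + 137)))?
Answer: -24296103092977/4762290522960 ≈ -5.1018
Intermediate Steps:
((193409 - 224879) + (-98426/(-39024) + 109724/69834))/((45*(m(17) + 137))) = ((193409 - 224879) + (-98426/(-39024) + 109724/69834))/((45*(1/17 + 137))) = (-31470 + (-98426*(-1/39024) + 109724*(1/69834)))/((45*(1/17 + 137))) = (-31470 + (49213/19512 + 54862/34917))/((45*(2330/17))) = (-31470 + 929612555/227100168)/(104850/17) = -7145912674405/227100168*17/104850 = -24296103092977/4762290522960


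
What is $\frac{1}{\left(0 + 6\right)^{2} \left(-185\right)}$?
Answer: $- \frac{1}{6660} \approx -0.00015015$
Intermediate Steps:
$\frac{1}{\left(0 + 6\right)^{2} \left(-185\right)} = \frac{1}{6^{2}} \left(- \frac{1}{185}\right) = \frac{1}{36} \left(- \frac{1}{185}\right) = - \frac{1}{6660}$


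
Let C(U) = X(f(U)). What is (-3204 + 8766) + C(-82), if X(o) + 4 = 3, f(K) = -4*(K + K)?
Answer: 5561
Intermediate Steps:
f(K) = -8*K
X(o) = -1 (X(o) = -4 + 3 = -1)
C(U) = -1
(-3204 + 8766) + C(-82) = (-3204 + 8766) - 1 = 5562 - 1 = 5561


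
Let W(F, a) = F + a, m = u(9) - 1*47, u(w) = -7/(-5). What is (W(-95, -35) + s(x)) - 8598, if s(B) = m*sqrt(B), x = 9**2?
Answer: -45692/5 ≈ -9138.4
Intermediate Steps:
u(w) = 7/5 (u(w) = -7*(-1/5) = 7/5)
m = -228/5 (m = 7/5 - 1*47 = 7/5 - 47 = -228/5 ≈ -45.600)
x = 81
s(B) = -228*sqrt(B)/5
(W(-95, -35) + s(x)) - 8598 = ((-95 - 35) - 228*sqrt(81)/5) - 8598 = (-130 - 228/5*9) - 8598 = (-130 - 2052/5) - 8598 = -2702/5 - 8598 = -45692/5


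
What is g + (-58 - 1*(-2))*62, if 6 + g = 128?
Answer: -3350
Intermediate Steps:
g = 122 (g = -6 + 128 = 122)
g + (-58 - 1*(-2))*62 = 122 + (-58 - 1*(-2))*62 = 122 + (-58 + 2)*62 = 122 - 56*62 = 122 - 3472 = -3350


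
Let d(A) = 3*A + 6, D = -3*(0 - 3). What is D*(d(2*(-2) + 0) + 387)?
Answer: 3429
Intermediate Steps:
D = 9 (D = -3*(-3) = 9)
d(A) = 6 + 3*A
D*(d(2*(-2) + 0) + 387) = 9*((6 + 3*(2*(-2) + 0)) + 387) = 9*((6 + 3*(-4 + 0)) + 387) = 9*((6 + 3*(-4)) + 387) = 9*((6 - 12) + 387) = 9*(-6 + 387) = 9*381 = 3429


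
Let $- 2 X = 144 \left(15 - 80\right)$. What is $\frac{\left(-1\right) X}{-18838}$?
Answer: $\frac{2340}{9419} \approx 0.24843$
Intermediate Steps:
$X = 4680$ ($X = - \frac{144 \left(15 - 80\right)}{2} = - \frac{144 \left(-65\right)}{2} = \left(- \frac{1}{2}\right) \left(-9360\right) = 4680$)
$\frac{\left(-1\right) X}{-18838} = \frac{\left(-1\right) 4680}{-18838} = \left(-4680\right) \left(- \frac{1}{18838}\right) = \frac{2340}{9419}$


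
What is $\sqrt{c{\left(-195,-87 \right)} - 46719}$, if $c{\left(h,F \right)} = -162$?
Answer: $3 i \sqrt{5209} \approx 216.52 i$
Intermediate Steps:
$\sqrt{c{\left(-195,-87 \right)} - 46719} = \sqrt{-162 - 46719} = \sqrt{-46881} = 3 i \sqrt{5209}$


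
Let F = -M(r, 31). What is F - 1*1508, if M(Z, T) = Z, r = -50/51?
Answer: -76858/51 ≈ -1507.0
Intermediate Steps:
r = -50/51 (r = -50*1/51 = -50/51 ≈ -0.98039)
F = 50/51 (F = -1*(-50/51) = 50/51 ≈ 0.98039)
F - 1*1508 = 50/51 - 1*1508 = 50/51 - 1508 = -76858/51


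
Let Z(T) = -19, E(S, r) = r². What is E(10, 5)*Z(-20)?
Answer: -475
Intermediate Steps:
E(10, 5)*Z(-20) = 5²*(-19) = 25*(-19) = -475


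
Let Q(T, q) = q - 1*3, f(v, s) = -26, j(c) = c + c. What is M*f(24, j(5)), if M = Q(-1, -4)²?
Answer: -1274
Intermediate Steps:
j(c) = 2*c
Q(T, q) = -3 + q (Q(T, q) = q - 3 = -3 + q)
M = 49 (M = (-3 - 4)² = (-7)² = 49)
M*f(24, j(5)) = 49*(-26) = -1274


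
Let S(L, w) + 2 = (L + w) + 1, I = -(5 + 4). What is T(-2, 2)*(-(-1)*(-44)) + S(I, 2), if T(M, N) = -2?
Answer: 80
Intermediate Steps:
I = -9 (I = -1*9 = -9)
S(L, w) = -1 + L + w (S(L, w) = -2 + ((L + w) + 1) = -2 + (1 + L + w) = -1 + L + w)
T(-2, 2)*(-(-1)*(-44)) + S(I, 2) = -(-2)*(-1*(-44)) + (-1 - 9 + 2) = -(-2)*44 - 8 = -2*(-44) - 8 = 88 - 8 = 80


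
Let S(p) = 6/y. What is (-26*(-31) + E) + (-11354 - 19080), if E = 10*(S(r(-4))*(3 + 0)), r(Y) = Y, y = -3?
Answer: -29688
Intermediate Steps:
S(p) = -2 (S(p) = 6/(-3) = 6*(-⅓) = -2)
E = -60 (E = 10*(-2*(3 + 0)) = 10*(-2*3) = 10*(-6) = -60)
(-26*(-31) + E) + (-11354 - 19080) = (-26*(-31) - 60) + (-11354 - 19080) = (806 - 60) - 30434 = 746 - 30434 = -29688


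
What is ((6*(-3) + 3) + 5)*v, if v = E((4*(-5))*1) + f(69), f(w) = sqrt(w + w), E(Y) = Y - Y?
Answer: -10*sqrt(138) ≈ -117.47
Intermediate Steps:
E(Y) = 0
f(w) = sqrt(2)*sqrt(w) (f(w) = sqrt(2*w) = sqrt(2)*sqrt(w))
v = sqrt(138) (v = 0 + sqrt(2)*sqrt(69) = 0 + sqrt(138) = sqrt(138) ≈ 11.747)
((6*(-3) + 3) + 5)*v = ((6*(-3) + 3) + 5)*sqrt(138) = ((-18 + 3) + 5)*sqrt(138) = (-15 + 5)*sqrt(138) = -10*sqrt(138)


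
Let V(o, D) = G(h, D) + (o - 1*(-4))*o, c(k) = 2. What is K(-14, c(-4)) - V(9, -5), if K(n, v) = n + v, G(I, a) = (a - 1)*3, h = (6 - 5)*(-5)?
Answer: -111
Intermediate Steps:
h = -5 (h = 1*(-5) = -5)
G(I, a) = -3 + 3*a (G(I, a) = (-1 + a)*3 = -3 + 3*a)
V(o, D) = -3 + 3*D + o*(4 + o) (V(o, D) = (-3 + 3*D) + (o - 1*(-4))*o = (-3 + 3*D) + (o + 4)*o = (-3 + 3*D) + (4 + o)*o = (-3 + 3*D) + o*(4 + o) = -3 + 3*D + o*(4 + o))
K(-14, c(-4)) - V(9, -5) = (-14 + 2) - (-3 + 9² + 3*(-5) + 4*9) = -12 - (-3 + 81 - 15 + 36) = -12 - 1*99 = -12 - 99 = -111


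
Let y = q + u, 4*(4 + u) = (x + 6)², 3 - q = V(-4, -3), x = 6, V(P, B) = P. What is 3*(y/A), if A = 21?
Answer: 39/7 ≈ 5.5714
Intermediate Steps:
q = 7 (q = 3 - 1*(-4) = 3 + 4 = 7)
u = 32 (u = -4 + (6 + 6)²/4 = -4 + (¼)*12² = -4 + (¼)*144 = -4 + 36 = 32)
y = 39 (y = 7 + 32 = 39)
3*(y/A) = 3*(39/21) = 3*(39*(1/21)) = 3*(13/7) = 39/7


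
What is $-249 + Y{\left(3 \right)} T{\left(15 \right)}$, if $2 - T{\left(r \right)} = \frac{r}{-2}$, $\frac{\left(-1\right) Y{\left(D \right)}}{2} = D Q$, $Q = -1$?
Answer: $-192$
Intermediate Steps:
$Y{\left(D \right)} = 2 D$ ($Y{\left(D \right)} = - 2 D \left(-1\right) = - 2 \left(- D\right) = 2 D$)
$T{\left(r \right)} = 2 + \frac{r}{2}$ ($T{\left(r \right)} = 2 - \frac{r}{-2} = 2 - r \left(- \frac{1}{2}\right) = 2 - - \frac{r}{2} = 2 + \frac{r}{2}$)
$-249 + Y{\left(3 \right)} T{\left(15 \right)} = -249 + 2 \cdot 3 \left(2 + \frac{1}{2} \cdot 15\right) = -249 + 6 \left(2 + \frac{15}{2}\right) = -249 + 6 \cdot \frac{19}{2} = -249 + 57 = -192$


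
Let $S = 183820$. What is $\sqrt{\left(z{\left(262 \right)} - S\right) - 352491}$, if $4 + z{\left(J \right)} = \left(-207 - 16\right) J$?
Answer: $i \sqrt{594741} \approx 771.19 i$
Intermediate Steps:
$z{\left(J \right)} = -4 - 223 J$ ($z{\left(J \right)} = -4 + \left(-207 - 16\right) J = -4 - 223 J$)
$\sqrt{\left(z{\left(262 \right)} - S\right) - 352491} = \sqrt{\left(\left(-4 - 58426\right) - 183820\right) - 352491} = \sqrt{\left(-58430 - 183820\right) - 352491} = \sqrt{-242250 - 352491} = \sqrt{-594741} = i \sqrt{594741}$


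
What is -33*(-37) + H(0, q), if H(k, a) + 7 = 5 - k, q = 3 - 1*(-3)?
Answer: 1219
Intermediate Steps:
q = 6 (q = 3 + 3 = 6)
H(k, a) = -2 - k (H(k, a) = -7 + (5 - k) = -2 - k)
-33*(-37) + H(0, q) = -33*(-37) + (-2 - 1*0) = 1221 + (-2 + 0) = 1221 - 2 = 1219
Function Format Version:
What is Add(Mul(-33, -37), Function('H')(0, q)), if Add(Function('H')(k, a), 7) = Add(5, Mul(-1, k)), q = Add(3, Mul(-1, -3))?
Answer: 1219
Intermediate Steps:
q = 6 (q = Add(3, 3) = 6)
Function('H')(k, a) = Add(-2, Mul(-1, k)) (Function('H')(k, a) = Add(-7, Add(5, Mul(-1, k))) = Add(-2, Mul(-1, k)))
Add(Mul(-33, -37), Function('H')(0, q)) = Add(Mul(-33, -37), Add(-2, Mul(-1, 0))) = Add(1221, Add(-2, 0)) = Add(1221, -2) = 1219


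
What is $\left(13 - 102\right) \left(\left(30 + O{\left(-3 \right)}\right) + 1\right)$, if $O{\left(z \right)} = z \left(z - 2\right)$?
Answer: $-4094$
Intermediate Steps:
$O{\left(z \right)} = z \left(-2 + z\right)$
$\left(13 - 102\right) \left(\left(30 + O{\left(-3 \right)}\right) + 1\right) = \left(13 - 102\right) \left(\left(30 - 3 \left(-2 - 3\right)\right) + 1\right) = - 89 \left(\left(30 - -15\right) + 1\right) = - 89 \left(\left(30 + 15\right) + 1\right) = - 89 \left(45 + 1\right) = \left(-89\right) 46 = -4094$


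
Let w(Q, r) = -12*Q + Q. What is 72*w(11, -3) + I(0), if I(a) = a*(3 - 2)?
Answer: -8712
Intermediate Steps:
w(Q, r) = -11*Q
I(a) = a (I(a) = a*1 = a)
72*w(11, -3) + I(0) = 72*(-11*11) + 0 = 72*(-121) + 0 = -8712 + 0 = -8712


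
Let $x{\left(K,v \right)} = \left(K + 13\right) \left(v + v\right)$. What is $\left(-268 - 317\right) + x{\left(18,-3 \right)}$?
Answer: $-771$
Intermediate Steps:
$x{\left(K,v \right)} = 2 v \left(13 + K\right)$ ($x{\left(K,v \right)} = \left(13 + K\right) 2 v = 2 v \left(13 + K\right)$)
$\left(-268 - 317\right) + x{\left(18,-3 \right)} = \left(-268 - 317\right) + 2 \left(-3\right) \left(13 + 18\right) = -585 + 2 \left(-3\right) 31 = -585 - 186 = -771$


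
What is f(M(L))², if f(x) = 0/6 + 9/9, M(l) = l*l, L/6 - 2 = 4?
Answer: 1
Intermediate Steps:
L = 36 (L = 12 + 6*4 = 12 + 24 = 36)
M(l) = l²
f(x) = 1 (f(x) = 0*(⅙) + 9*(⅑) = 0 + 1 = 1)
f(M(L))² = 1² = 1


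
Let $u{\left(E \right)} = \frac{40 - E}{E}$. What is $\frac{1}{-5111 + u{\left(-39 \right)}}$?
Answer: $- \frac{39}{199408} \approx -0.00019558$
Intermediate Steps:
$u{\left(E \right)} = \frac{40 - E}{E}$
$\frac{1}{-5111 + u{\left(-39 \right)}} = \frac{1}{-5111 + \frac{40 - -39}{-39}} = \frac{1}{-5111 - \frac{40 + 39}{39}} = \frac{1}{-5111 - \frac{79}{39}} = \frac{1}{- \frac{199408}{39}} = - \frac{39}{199408}$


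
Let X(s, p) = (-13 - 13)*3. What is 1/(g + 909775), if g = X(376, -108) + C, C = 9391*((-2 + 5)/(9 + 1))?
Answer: 10/9125143 ≈ 1.0959e-6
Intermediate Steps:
X(s, p) = -78 (X(s, p) = -26*3 = -78)
C = 28173/10 (C = 9391*(3/10) = 28173/10 ≈ 2817.3)
g = 27393/10 (g = -78 + 28173/10 = 27393/10 ≈ 2739.3)
1/(g + 909775) = 1/(27393/10 + 909775) = 1/(9125143/10) = 10/9125143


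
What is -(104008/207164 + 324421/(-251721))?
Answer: 10256838569/13036882311 ≈ 0.78676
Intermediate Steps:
-(104008/207164 + 324421/(-251721)) = -(104008*(1/207164) + 324421*(-1/251721)) = -(26002/51791 - 324421/251721) = -1*(-10256838569/13036882311) = 10256838569/13036882311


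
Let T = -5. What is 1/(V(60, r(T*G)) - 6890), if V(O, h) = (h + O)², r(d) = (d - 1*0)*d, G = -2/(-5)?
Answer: -1/2794 ≈ -0.00035791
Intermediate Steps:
G = ⅖ (G = -2*(-⅕) = ⅖ ≈ 0.40000)
r(d) = d² (r(d) = (d + 0)*d = d*d = d²)
V(O, h) = (O + h)²
1/(V(60, r(T*G)) - 6890) = 1/((60 + (-5*⅖)²)² - 6890) = 1/((60 + (-2)²)² - 6890) = 1/((60 + 4)² - 6890) = 1/(64² - 6890) = 1/(4096 - 6890) = 1/(-2794) = -1/2794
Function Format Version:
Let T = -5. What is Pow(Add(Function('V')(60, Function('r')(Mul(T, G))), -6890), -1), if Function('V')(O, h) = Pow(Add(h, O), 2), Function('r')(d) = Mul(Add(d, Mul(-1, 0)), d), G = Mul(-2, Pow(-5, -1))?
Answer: Rational(-1, 2794) ≈ -0.00035791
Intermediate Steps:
G = Rational(2, 5) (G = Mul(-2, Rational(-1, 5)) = Rational(2, 5) ≈ 0.40000)
Function('r')(d) = Pow(d, 2) (Function('r')(d) = Mul(Add(d, 0), d) = Mul(d, d) = Pow(d, 2))
Function('V')(O, h) = Pow(Add(O, h), 2)
Pow(Add(Function('V')(60, Function('r')(Mul(T, G))), -6890), -1) = Pow(Add(Pow(Add(60, Pow(Mul(-5, Rational(2, 5)), 2)), 2), -6890), -1) = Pow(Add(Pow(Add(60, Pow(-2, 2)), 2), -6890), -1) = Pow(Add(Pow(Add(60, 4), 2), -6890), -1) = Pow(Add(Pow(64, 2), -6890), -1) = Pow(Add(4096, -6890), -1) = Pow(-2794, -1) = Rational(-1, 2794)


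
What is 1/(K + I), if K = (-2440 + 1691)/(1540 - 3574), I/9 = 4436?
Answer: 2034/81206165 ≈ 2.5047e-5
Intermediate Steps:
I = 39924 (I = 9*4436 = 39924)
K = 749/2034 (K = -749/(-2034) = -749*(-1/2034) = 749/2034 ≈ 0.36824)
1/(K + I) = 1/(749/2034 + 39924) = 1/(81206165/2034) = 2034/81206165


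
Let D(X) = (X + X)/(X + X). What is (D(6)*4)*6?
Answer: 24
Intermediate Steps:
D(X) = 1 (D(X) = (2*X)/((2*X)) = (2*X)*(1/(2*X)) = 1)
(D(6)*4)*6 = (1*4)*6 = 4*6 = 24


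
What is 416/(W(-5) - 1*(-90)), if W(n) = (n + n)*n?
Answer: 104/35 ≈ 2.9714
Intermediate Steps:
W(n) = 2*n² (W(n) = (2*n)*n = 2*n²)
416/(W(-5) - 1*(-90)) = 416/(2*(-5)² - 1*(-90)) = 416/(2*25 + 90) = 416/(50 + 90) = 416/140 = 416*(1/140) = 104/35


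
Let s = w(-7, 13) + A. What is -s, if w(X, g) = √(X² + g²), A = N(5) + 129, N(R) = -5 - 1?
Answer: -123 - √218 ≈ -137.76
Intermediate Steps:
N(R) = -6
A = 123 (A = -6 + 129 = 123)
s = 123 + √218 (s = √((-7)² + 13²) + 123 = √(49 + 169) + 123 = √218 + 123 = 123 + √218 ≈ 137.76)
-s = -(123 + √218) = -123 - √218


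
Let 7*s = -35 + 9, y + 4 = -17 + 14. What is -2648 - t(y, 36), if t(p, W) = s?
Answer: -18510/7 ≈ -2644.3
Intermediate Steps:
y = -7 (y = -4 + (-17 + 14) = -4 - 3 = -7)
s = -26/7 (s = (-35 + 9)/7 = (⅐)*(-26) = -26/7 ≈ -3.7143)
t(p, W) = -26/7
-2648 - t(y, 36) = -2648 - 1*(-26/7) = -2648 + 26/7 = -18510/7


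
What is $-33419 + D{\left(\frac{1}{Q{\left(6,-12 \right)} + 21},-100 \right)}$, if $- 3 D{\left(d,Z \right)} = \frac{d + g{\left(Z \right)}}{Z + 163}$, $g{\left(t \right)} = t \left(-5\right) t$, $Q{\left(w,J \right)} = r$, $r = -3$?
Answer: $- \frac{112791439}{3402} \approx -33154.0$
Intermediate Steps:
$Q{\left(w,J \right)} = -3$
$g{\left(t \right)} = - 5 t^{2}$ ($g{\left(t \right)} = - 5 t t = - 5 t^{2}$)
$D{\left(d,Z \right)} = - \frac{d - 5 Z^{2}}{3 \left(163 + Z\right)}$ ($D{\left(d,Z \right)} = - \frac{\left(d - 5 Z^{2}\right) \frac{1}{Z + 163}}{3} = - \frac{\left(d - 5 Z^{2}\right) \frac{1}{163 + Z}}{3} = - \frac{\frac{1}{163 + Z} \left(d - 5 Z^{2}\right)}{3} = - \frac{d - 5 Z^{2}}{3 \left(163 + Z\right)}$)
$-33419 + D{\left(\frac{1}{Q{\left(6,-12 \right)} + 21},-100 \right)} = -33419 + \frac{- \frac{1}{-3 + 21} + 5 \left(-100\right)^{2}}{3 \left(163 - 100\right)} = -33419 + \frac{- \frac{1}{18} + 5 \cdot 10000}{3 \cdot 63} = -33419 + \frac{1}{3} \cdot \frac{1}{63} \left(\left(-1\right) \frac{1}{18} + 50000\right) = -33419 + \frac{1}{3} \cdot \frac{1}{63} \left(- \frac{1}{18} + 50000\right) = -33419 + \frac{1}{3} \cdot \frac{1}{63} \cdot \frac{899999}{18} = -33419 + \frac{899999}{3402} = - \frac{112791439}{3402}$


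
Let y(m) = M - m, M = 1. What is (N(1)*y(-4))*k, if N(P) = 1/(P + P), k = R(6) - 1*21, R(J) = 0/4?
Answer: -105/2 ≈ -52.500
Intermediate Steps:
R(J) = 0 (R(J) = 0*(¼) = 0)
y(m) = 1 - m
k = -21 (k = 0 - 1*21 = 0 - 21 = -21)
N(P) = 1/(2*P)
(N(1)*y(-4))*k = (((½)/1)*(1 - 1*(-4)))*(-21) = (((½)*1)*(1 + 4))*(-21) = ((½)*5)*(-21) = (5/2)*(-21) = -105/2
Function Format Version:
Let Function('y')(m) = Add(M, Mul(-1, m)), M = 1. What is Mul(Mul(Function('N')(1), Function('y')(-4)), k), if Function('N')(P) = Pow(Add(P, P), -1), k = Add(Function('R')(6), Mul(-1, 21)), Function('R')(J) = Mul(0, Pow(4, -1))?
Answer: Rational(-105, 2) ≈ -52.500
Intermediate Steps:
Function('R')(J) = 0 (Function('R')(J) = Mul(0, Rational(1, 4)) = 0)
Function('y')(m) = Add(1, Mul(-1, m))
k = -21 (k = Add(0, Mul(-1, 21)) = Add(0, -21) = -21)
Function('N')(P) = Mul(Rational(1, 2), Pow(P, -1)) (Function('N')(P) = Pow(Mul(2, P), -1) = Mul(Rational(1, 2), Pow(P, -1)))
Mul(Mul(Function('N')(1), Function('y')(-4)), k) = Mul(Mul(Mul(Rational(1, 2), Pow(1, -1)), Add(1, Mul(-1, -4))), -21) = Mul(Mul(Mul(Rational(1, 2), 1), Add(1, 4)), -21) = Mul(Mul(Rational(1, 2), 5), -21) = Mul(Rational(5, 2), -21) = Rational(-105, 2)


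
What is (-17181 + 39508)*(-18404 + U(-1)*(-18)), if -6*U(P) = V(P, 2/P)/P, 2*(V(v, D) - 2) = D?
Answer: -410973089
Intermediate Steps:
V(v, D) = 2 + D/2
U(P) = -(2 + 1/P)/(6*P) (U(P) = -(2 + (2/P)/2)/(6*P) = -(2 + 1/P)/(6*P))
(-17181 + 39508)*(-18404 + U(-1)*(-18)) = (-17181 + 39508)*(-18404 + ((⅙)*(-1 - 2*(-1))/(-1)²)*(-18)) = 22327*(-18404 + ((⅙)*1*(-1 + 2))*(-18)) = 22327*(-18404 + ((⅙)*1*1)*(-18)) = 22327*(-18404 + (⅙)*(-18)) = 22327*(-18404 - 3) = 22327*(-18407) = -410973089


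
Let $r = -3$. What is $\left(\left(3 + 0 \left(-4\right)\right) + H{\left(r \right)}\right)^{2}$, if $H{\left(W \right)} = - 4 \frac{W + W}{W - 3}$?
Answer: $1$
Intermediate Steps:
$H{\left(W \right)} = - \frac{8 W}{-3 + W}$ ($H{\left(W \right)} = - 4 \frac{2 W}{-3 + W} = - \frac{8 W}{-3 + W}$)
$\left(\left(3 + 0 \left(-4\right)\right) + H{\left(r \right)}\right)^{2} = \left(\left(3 + 0 \left(-4\right)\right) - - \frac{24}{-3 - 3}\right)^{2} = \left(\left(3 + 0\right) - - \frac{24}{-6}\right)^{2} = \left(3 - \left(-24\right) \left(- \frac{1}{6}\right)\right)^{2} = \left(3 - 4\right)^{2} = \left(-1\right)^{2} = 1$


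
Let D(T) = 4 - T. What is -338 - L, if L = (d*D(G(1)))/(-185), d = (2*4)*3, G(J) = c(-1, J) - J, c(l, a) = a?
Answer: -62434/185 ≈ -337.48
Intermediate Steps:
G(J) = 0 (G(J) = J - J = 0)
d = 24 (d = 8*3 = 24)
L = -96/185 (L = (24*(4 - 1*0))/(-185) = (24*(4 + 0))*(-1/185) = (24*4)*(-1/185) = 96*(-1/185) = -96/185 ≈ -0.51892)
-338 - L = -338 - 1*(-96/185) = -338 + 96/185 = -62434/185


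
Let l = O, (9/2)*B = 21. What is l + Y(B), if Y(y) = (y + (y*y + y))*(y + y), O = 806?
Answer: 29602/27 ≈ 1096.4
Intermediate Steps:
B = 14/3 (B = (2/9)*21 = 14/3 ≈ 4.6667)
l = 806
Y(y) = 2*y*(y² + 2*y) (Y(y) = (y + (y² + y))*(2*y) = (y + (y + y²))*(2*y) = (y² + 2*y)*(2*y) = 2*y*(y² + 2*y))
l + Y(B) = 806 + 2*(14/3)²*(2 + 14/3) = 806 + 2*(196/9)*(20/3) = 806 + 7840/27 = 29602/27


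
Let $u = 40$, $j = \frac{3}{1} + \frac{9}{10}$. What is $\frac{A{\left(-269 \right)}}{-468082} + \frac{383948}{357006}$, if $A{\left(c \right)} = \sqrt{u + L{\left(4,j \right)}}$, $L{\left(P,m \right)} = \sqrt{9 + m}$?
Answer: $\frac{191974}{178503} - \frac{\sqrt{4000 + 10 \sqrt{1290}}}{4680820} \approx 1.0755$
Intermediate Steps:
$j = \frac{39}{10}$ ($j = 3 \cdot 1 + 9 \cdot \frac{1}{10} = 3 + \frac{9}{10} = \frac{39}{10} \approx 3.9$)
$A{\left(c \right)} = \sqrt{40 + \frac{\sqrt{1290}}{10}}$ ($A{\left(c \right)} = \sqrt{40 + \sqrt{9 + \frac{39}{10}}} = \sqrt{40 + \sqrt{\frac{129}{10}}} = \sqrt{40 + \frac{\sqrt{1290}}{10}}$)
$\frac{A{\left(-269 \right)}}{-468082} + \frac{383948}{357006} = \frac{\frac{1}{10} \sqrt{4000 + 10 \sqrt{1290}}}{-468082} + \frac{383948}{357006} = \frac{\sqrt{4000 + 10 \sqrt{1290}}}{10} \left(- \frac{1}{468082}\right) + 383948 \cdot \frac{1}{357006} = - \frac{\sqrt{4000 + 10 \sqrt{1290}}}{4680820} + \frac{191974}{178503} = \frac{191974}{178503} - \frac{\sqrt{4000 + 10 \sqrt{1290}}}{4680820}$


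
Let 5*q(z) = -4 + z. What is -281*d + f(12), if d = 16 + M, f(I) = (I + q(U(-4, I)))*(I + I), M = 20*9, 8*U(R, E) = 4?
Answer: -274024/5 ≈ -54805.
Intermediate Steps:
U(R, E) = ½ (U(R, E) = (⅛)*4 = ½)
q(z) = -⅘ + z/5 (q(z) = (-4 + z)/5 = -⅘ + z/5)
M = 180
f(I) = 2*I*(-7/10 + I) (f(I) = (I + (-⅘ + (⅕)*(½)))*(I + I) = (I + (-⅘ + ⅒))*(2*I) = (I - 7/10)*(2*I) = (-7/10 + I)*(2*I) = 2*I*(-7/10 + I))
d = 196 (d = 16 + 180 = 196)
-281*d + f(12) = -281*196 + (⅕)*12*(-7 + 10*12) = -55076 + (⅕)*12*(-7 + 120) = -55076 + (⅕)*12*113 = -55076 + 1356/5 = -274024/5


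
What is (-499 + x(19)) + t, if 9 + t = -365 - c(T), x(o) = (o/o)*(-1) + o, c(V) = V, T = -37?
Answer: -818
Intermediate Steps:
x(o) = -1 + o (x(o) = 1*(-1) + o = -1 + o)
t = -337 (t = -9 + (-365 - 1*(-37)) = -9 + (-365 + 37) = -9 - 328 = -337)
(-499 + x(19)) + t = (-499 + (-1 + 19)) - 337 = (-499 + 18) - 337 = -481 - 337 = -818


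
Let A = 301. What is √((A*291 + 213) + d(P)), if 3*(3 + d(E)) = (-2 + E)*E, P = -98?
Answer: √819609/3 ≈ 301.77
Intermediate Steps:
d(E) = -3 + E*(-2 + E)/3 (d(E) = -3 + ((-2 + E)*E)/3 = -3 + (E*(-2 + E))/3 = -3 + E*(-2 + E)/3)
√((A*291 + 213) + d(P)) = √((301*291 + 213) + (-3 - ⅔*(-98) + (⅓)*(-98)²)) = √((87591 + 213) + (-3 + 196/3 + (⅓)*9604)) = √(87804 + (-3 + 196/3 + 9604/3)) = √(87804 + 9791/3) = √(273203/3) = √819609/3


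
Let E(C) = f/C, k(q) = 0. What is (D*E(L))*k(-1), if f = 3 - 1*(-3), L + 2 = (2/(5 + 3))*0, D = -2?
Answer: 0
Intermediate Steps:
L = -2 (L = -2 + (2/(5 + 3))*0 = -2 + (2/8)*0 = -2 + ((⅛)*2)*0 = -2 + (¼)*0 = -2 + 0 = -2)
f = 6 (f = 3 + 3 = 6)
E(C) = 6/C
(D*E(L))*k(-1) = -12/(-2)*0 = -12*(-1)/2*0 = -2*(-3)*0 = 6*0 = 0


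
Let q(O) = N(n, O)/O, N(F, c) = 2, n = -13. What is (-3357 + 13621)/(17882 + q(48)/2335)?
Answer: 575194560/1002107281 ≈ 0.57399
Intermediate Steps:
q(O) = 2/O
(-3357 + 13621)/(17882 + q(48)/2335) = (-3357 + 13621)/(17882 + (2/48)/2335) = 10264/(17882 + (2*(1/48))*(1/2335)) = 10264/(17882 + (1/24)*(1/2335)) = 10264/(17882 + 1/56040) = 10264/(1002107281/56040) = 10264*(56040/1002107281) = 575194560/1002107281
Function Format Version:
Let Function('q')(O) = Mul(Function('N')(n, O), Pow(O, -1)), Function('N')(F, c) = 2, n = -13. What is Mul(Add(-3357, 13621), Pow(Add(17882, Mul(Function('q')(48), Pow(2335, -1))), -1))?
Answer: Rational(575194560, 1002107281) ≈ 0.57399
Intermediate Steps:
Function('q')(O) = Mul(2, Pow(O, -1))
Mul(Add(-3357, 13621), Pow(Add(17882, Mul(Function('q')(48), Pow(2335, -1))), -1)) = Mul(Add(-3357, 13621), Pow(Add(17882, Mul(Mul(2, Pow(48, -1)), Pow(2335, -1))), -1)) = Mul(10264, Pow(Add(17882, Mul(Mul(2, Rational(1, 48)), Rational(1, 2335))), -1)) = Mul(10264, Pow(Add(17882, Mul(Rational(1, 24), Rational(1, 2335))), -1)) = Mul(10264, Pow(Add(17882, Rational(1, 56040)), -1)) = Mul(10264, Pow(Rational(1002107281, 56040), -1)) = Mul(10264, Rational(56040, 1002107281)) = Rational(575194560, 1002107281)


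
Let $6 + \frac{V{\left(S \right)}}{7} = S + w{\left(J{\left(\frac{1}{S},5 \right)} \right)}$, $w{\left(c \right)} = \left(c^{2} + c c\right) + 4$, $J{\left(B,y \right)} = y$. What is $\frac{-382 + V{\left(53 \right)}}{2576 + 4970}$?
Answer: $\frac{325}{7546} \approx 0.043069$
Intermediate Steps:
$w{\left(c \right)} = 4 + 2 c^{2}$ ($w{\left(c \right)} = \left(c^{2} + c^{2}\right) + 4 = 2 c^{2} + 4 = 4 + 2 c^{2}$)
$V{\left(S \right)} = 336 + 7 S$ ($V{\left(S \right)} = -42 + 7 \left(S + \left(4 + 2 \cdot 5^{2}\right)\right) = -42 + 7 \left(S + \left(4 + 2 \cdot 25\right)\right) = -42 + 7 \left(S + \left(4 + 50\right)\right) = -42 + 7 \left(S + 54\right) = -42 + 7 \left(54 + S\right) = -42 + \left(378 + 7 S\right) = 336 + 7 S$)
$\frac{-382 + V{\left(53 \right)}}{2576 + 4970} = \frac{-382 + \left(336 + 7 \cdot 53\right)}{2576 + 4970} = \frac{-382 + \left(336 + 371\right)}{7546} = \left(-382 + 707\right) \frac{1}{7546} = 325 \cdot \frac{1}{7546} = \frac{325}{7546}$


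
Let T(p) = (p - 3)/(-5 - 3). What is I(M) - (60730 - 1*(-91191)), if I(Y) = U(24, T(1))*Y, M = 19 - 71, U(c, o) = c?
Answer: -153169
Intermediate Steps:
T(p) = 3/8 - p/8 (T(p) = (-3 + p)/(-8) = (-3 + p)*(-⅛) = 3/8 - p/8)
M = -52
I(Y) = 24*Y
I(M) - (60730 - 1*(-91191)) = 24*(-52) - (60730 - 1*(-91191)) = -1248 - (60730 + 91191) = -1248 - 1*151921 = -1248 - 151921 = -153169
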